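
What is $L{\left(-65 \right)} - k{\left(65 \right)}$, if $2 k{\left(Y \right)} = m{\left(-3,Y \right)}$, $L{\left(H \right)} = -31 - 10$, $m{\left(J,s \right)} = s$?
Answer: $- \frac{147}{2} \approx -73.5$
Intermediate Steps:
$L{\left(H \right)} = -41$
$k{\left(Y \right)} = \frac{Y}{2}$
$L{\left(-65 \right)} - k{\left(65 \right)} = -41 - \frac{1}{2} \cdot 65 = -41 - \frac{65}{2} = - \frac{147}{2}$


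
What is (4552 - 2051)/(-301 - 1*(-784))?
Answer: 2501/483 ≈ 5.1781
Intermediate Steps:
(4552 - 2051)/(-301 - 1*(-784)) = 2501/(-301 + 784) = 2501/483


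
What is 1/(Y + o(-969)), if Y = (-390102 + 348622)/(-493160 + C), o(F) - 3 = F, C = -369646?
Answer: -431403/416714558 ≈ -0.0010352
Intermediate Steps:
o(F) = 3 + F
Y = 20740/431403 (Y = (-390102 + 348622)/(-493160 - 369646) = -41480/(-862806) = -41480*(-1/862806) = 20740/431403 ≈ 0.048076)
1/(Y + o(-969)) = 1/(20740/431403 + (3 - 969)) = 1/(20740/431403 - 966) = 1/(-416714558/431403) = -431403/416714558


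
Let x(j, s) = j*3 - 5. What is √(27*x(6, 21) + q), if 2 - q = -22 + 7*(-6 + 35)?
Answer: 2*√43 ≈ 13.115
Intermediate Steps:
x(j, s) = -5 + 3*j (x(j, s) = 3*j - 5 = -5 + 3*j)
q = -179 (q = 2 - (-22 + 7*(-6 + 35)) = 2 - (-22 + 7*29) = 2 - (-22 + 203) = 2 - 1*181 = 2 - 181 = -179)
√(27*x(6, 21) + q) = √(27*(-5 + 3*6) - 179) = √(27*(-5 + 18) - 179) = √(27*13 - 179) = √(351 - 179) = √172 = 2*√43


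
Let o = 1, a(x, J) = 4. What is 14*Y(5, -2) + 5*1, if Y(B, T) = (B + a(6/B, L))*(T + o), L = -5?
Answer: -121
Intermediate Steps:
Y(B, T) = (1 + T)*(4 + B) (Y(B, T) = (B + 4)*(T + 1) = (4 + B)*(1 + T) = (1 + T)*(4 + B))
14*Y(5, -2) + 5*1 = 14*(4 + 5 + 4*(-2) + 5*(-2)) + 5*1 = 14*(4 + 5 - 8 - 10) + 5 = 14*(-9) + 5 = -126 + 5 = -121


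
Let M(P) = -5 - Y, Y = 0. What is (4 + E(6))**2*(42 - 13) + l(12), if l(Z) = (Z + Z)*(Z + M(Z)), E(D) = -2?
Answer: 284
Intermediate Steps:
M(P) = -5 (M(P) = -5 - 1*0 = -5 + 0 = -5)
l(Z) = 2*Z*(-5 + Z) (l(Z) = (Z + Z)*(Z - 5) = (2*Z)*(-5 + Z) = 2*Z*(-5 + Z))
(4 + E(6))**2*(42 - 13) + l(12) = (4 - 2)**2*(42 - 13) + 2*12*(-5 + 12) = 2**2*29 + 2*12*7 = 4*29 + 168 = 116 + 168 = 284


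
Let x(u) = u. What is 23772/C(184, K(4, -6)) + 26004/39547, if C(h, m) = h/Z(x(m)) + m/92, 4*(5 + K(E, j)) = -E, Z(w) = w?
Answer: -129625074228/167718827 ≈ -772.87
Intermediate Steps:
K(E, j) = -5 - E/4 (K(E, j) = -5 + (-E)/4 = -5 - E/4)
C(h, m) = m/92 + h/m (C(h, m) = h/m + m/92 = m/92 + h/m)
23772/C(184, K(4, -6)) + 26004/39547 = 23772/((-5 - ¼*4)/92 + 184/(-5 - ¼*4)) + 26004/39547 = 23772/((-5 - 1)/92 + 184/(-5 - 1)) + 26004*(1/39547) = 23772/((1/92)*(-6) + 184/(-6)) + 26004/39547 = 23772/(-3/46 + 184*(-⅙)) + 26004/39547 = 23772/(-3/46 - 92/3) + 26004/39547 = 23772/(-4241/138) + 26004/39547 = 23772*(-138/4241) + 26004/39547 = -3280536/4241 + 26004/39547 = -129625074228/167718827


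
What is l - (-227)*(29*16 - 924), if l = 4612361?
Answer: 4507941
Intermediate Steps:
l - (-227)*(29*16 - 924) = 4612361 - (-227)*(29*16 - 924) = 4612361 - (-227)*(464 - 924) = 4612361 - (-227)*(-460) = 4612361 - 1*104420 = 4612361 - 104420 = 4507941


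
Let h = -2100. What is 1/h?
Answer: -1/2100 ≈ -0.00047619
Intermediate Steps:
1/h = 1/(-2100) = -1/2100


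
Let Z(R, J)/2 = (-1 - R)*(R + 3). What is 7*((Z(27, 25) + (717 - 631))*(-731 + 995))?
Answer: -2945712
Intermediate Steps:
Z(R, J) = 2*(-1 - R)*(3 + R) (Z(R, J) = 2*((-1 - R)*(R + 3)) = 2*((-1 - R)*(3 + R)) = 2*(-1 - R)*(3 + R))
7*((Z(27, 25) + (717 - 631))*(-731 + 995)) = 7*(((-6 - 8*27 - 2*27²) + (717 - 631))*(-731 + 995)) = 7*(((-6 - 216 - 2*729) + 86)*264) = 7*(((-6 - 216 - 1458) + 86)*264) = 7*((-1680 + 86)*264) = 7*(-1594*264) = 7*(-420816) = -2945712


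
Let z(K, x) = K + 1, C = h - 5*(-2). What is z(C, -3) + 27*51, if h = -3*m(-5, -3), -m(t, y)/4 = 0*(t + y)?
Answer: 1388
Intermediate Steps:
m(t, y) = 0 (m(t, y) = -0*(t + y) = -4*0 = 0)
h = 0 (h = -3*0 = 0)
C = 10 (C = 0 - 5*(-2) = 0 + 10 = 10)
z(K, x) = 1 + K
z(C, -3) + 27*51 = (1 + 10) + 27*51 = 11 + 1377 = 1388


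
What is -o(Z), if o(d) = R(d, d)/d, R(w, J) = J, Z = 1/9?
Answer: -1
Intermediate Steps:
Z = ⅑ ≈ 0.11111
o(d) = 1 (o(d) = d/d = 1)
-o(Z) = -1*1 = -1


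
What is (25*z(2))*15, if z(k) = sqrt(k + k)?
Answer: 750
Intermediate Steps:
z(k) = sqrt(2)*sqrt(k) (z(k) = sqrt(2*k) = sqrt(2)*sqrt(k))
(25*z(2))*15 = (25*(sqrt(2)*sqrt(2)))*15 = (25*2)*15 = 50*15 = 750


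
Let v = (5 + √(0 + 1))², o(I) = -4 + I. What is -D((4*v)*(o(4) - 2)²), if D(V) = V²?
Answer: -331776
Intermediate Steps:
v = 36 (v = (5 + √1)² = (5 + 1)² = 6² = 36)
-D((4*v)*(o(4) - 2)²) = -((4*36)*((-4 + 4) - 2)²)² = -(144*(0 - 2)²)² = -(144*(-2)²)² = -(144*4)² = -1*576² = -1*331776 = -331776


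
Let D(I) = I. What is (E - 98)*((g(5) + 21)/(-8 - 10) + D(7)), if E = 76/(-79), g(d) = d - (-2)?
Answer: -127694/237 ≈ -538.79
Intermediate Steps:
g(d) = 2 + d (g(d) = d - 1*(-2) = d + 2 = 2 + d)
E = -76/79 (E = 76*(-1/79) = -76/79 ≈ -0.96203)
(E - 98)*((g(5) + 21)/(-8 - 10) + D(7)) = (-76/79 - 98)*(((2 + 5) + 21)/(-8 - 10) + 7) = -7818*((7 + 21)/(-18) + 7)/79 = -7818*(28*(-1/18) + 7)/79 = -7818*(-14/9 + 7)/79 = -7818/79*49/9 = -127694/237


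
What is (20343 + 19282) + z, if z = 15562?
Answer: 55187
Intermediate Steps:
(20343 + 19282) + z = (20343 + 19282) + 15562 = 39625 + 15562 = 55187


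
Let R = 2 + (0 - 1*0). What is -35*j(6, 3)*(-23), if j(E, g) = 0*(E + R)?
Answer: 0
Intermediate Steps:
R = 2 (R = 2 + (0 + 0) = 2 + 0 = 2)
j(E, g) = 0 (j(E, g) = 0*(E + 2) = 0*(2 + E) = 0)
-35*j(6, 3)*(-23) = -35*0*(-23) = 0*(-23) = 0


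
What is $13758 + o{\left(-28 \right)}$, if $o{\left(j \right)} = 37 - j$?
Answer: $13823$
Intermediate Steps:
$13758 + o{\left(-28 \right)} = 13758 + \left(37 - -28\right) = 13758 + \left(37 + 28\right) = 13758 + 65 = 13823$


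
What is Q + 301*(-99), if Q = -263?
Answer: -30062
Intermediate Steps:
Q + 301*(-99) = -263 + 301*(-99) = -263 - 29799 = -30062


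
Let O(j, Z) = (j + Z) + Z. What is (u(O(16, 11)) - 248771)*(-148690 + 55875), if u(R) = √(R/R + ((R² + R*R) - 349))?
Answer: 23089680365 - 185630*√635 ≈ 2.3085e+10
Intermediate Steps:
O(j, Z) = j + 2*Z (O(j, Z) = (Z + j) + Z = j + 2*Z)
u(R) = √(-348 + 2*R²) (u(R) = √(1 + ((R² + R²) - 349)) = √(1 + (2*R² - 349)) = √(1 + (-349 + 2*R²)) = √(-348 + 2*R²))
(u(O(16, 11)) - 248771)*(-148690 + 55875) = (√(-348 + 2*(16 + 2*11)²) - 248771)*(-148690 + 55875) = (√(-348 + 2*(16 + 22)²) - 248771)*(-92815) = (√(-348 + 2*38²) - 248771)*(-92815) = (√(-348 + 2*1444) - 248771)*(-92815) = (√(-348 + 2888) - 248771)*(-92815) = (√2540 - 248771)*(-92815) = (2*√635 - 248771)*(-92815) = (-248771 + 2*√635)*(-92815) = 23089680365 - 185630*√635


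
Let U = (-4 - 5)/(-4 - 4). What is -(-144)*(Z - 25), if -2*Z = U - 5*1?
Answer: -3321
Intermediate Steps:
U = 9/8 (U = -9/(-8) = -9*(-⅛) = 9/8 ≈ 1.1250)
Z = 31/16 (Z = -(9/8 - 5*1)/2 = -(9/8 - 5)/2 = -½*(-31/8) = 31/16 ≈ 1.9375)
-(-144)*(Z - 25) = -(-144)*(31/16 - 25) = -(-144)*(-369)/16 = -1*3321 = -3321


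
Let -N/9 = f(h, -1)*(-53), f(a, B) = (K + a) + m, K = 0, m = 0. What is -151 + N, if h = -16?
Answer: -7783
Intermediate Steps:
f(a, B) = a (f(a, B) = (0 + a) + 0 = a + 0 = a)
N = -7632 (N = -(-144)*(-53) = -9*848 = -7632)
-151 + N = -151 - 7632 = -7783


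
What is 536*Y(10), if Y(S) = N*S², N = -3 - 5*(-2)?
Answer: 375200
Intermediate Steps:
N = 7 (N = -3 + 10 = 7)
Y(S) = 7*S²
536*Y(10) = 536*(7*10²) = 536*(7*100) = 536*700 = 375200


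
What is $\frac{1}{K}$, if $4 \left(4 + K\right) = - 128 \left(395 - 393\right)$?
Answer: $- \frac{1}{68} \approx -0.014706$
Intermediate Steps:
$K = -68$ ($K = -4 + \frac{\left(-128\right) \left(395 - 393\right)}{4} = -4 + \frac{\left(-128\right) 2}{4} = -4 + \frac{1}{4} \left(-256\right) = -4 - 64 = -68$)
$\frac{1}{K} = \frac{1}{-68} = - \frac{1}{68}$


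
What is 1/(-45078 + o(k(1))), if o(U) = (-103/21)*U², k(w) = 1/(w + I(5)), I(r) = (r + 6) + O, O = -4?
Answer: -1344/60584935 ≈ -2.2184e-5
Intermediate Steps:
I(r) = 2 + r (I(r) = (r + 6) - 4 = (6 + r) - 4 = 2 + r)
k(w) = 1/(7 + w) (k(w) = 1/(w + (2 + 5)) = 1/(w + 7) = 1/(7 + w))
o(U) = -103*U²/21 (o(U) = (-103*1/21)*U² = -103*U²/21)
1/(-45078 + o(k(1))) = 1/(-45078 - 103/(21*(7 + 1)²)) = 1/(-45078 - 103*(1/8)²/21) = 1/(-45078 - 103*(⅛)²/21) = 1/(-45078 - 103/21*1/64) = 1/(-45078 - 103/1344) = 1/(-60584935/1344) = -1344/60584935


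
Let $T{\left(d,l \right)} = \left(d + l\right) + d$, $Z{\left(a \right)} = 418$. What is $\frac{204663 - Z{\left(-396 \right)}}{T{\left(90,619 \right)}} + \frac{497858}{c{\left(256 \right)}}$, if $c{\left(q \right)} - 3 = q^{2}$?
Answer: $\frac{13783801597}{52365661} \approx 263.22$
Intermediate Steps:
$T{\left(d,l \right)} = l + 2 d$
$c{\left(q \right)} = 3 + q^{2}$
$\frac{204663 - Z{\left(-396 \right)}}{T{\left(90,619 \right)}} + \frac{497858}{c{\left(256 \right)}} = \frac{204663 - 418}{619 + 2 \cdot 90} + \frac{497858}{3 + 256^{2}} = \frac{204663 - 418}{619 + 180} + \frac{497858}{3 + 65536} = \frac{204245}{799} + \frac{497858}{65539} = \frac{13783801597}{52365661}$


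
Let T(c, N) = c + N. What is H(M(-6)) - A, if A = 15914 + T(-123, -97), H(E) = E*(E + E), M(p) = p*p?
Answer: -13102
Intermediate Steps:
T(c, N) = N + c
M(p) = p²
H(E) = 2*E² (H(E) = E*(2*E) = 2*E²)
A = 15694 (A = 15914 + (-97 - 123) = 15914 - 220 = 15694)
H(M(-6)) - A = 2*((-6)²)² - 1*15694 = 2*36² - 15694 = 2*1296 - 15694 = 2592 - 15694 = -13102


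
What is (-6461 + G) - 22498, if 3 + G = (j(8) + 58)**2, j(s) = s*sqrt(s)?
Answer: -25086 + 1856*sqrt(2) ≈ -22461.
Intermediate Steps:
j(s) = s**(3/2)
G = -3 + (58 + 16*sqrt(2))**2 (G = -3 + (8**(3/2) + 58)**2 = -3 + (16*sqrt(2) + 58)**2 = -3 + (58 + 16*sqrt(2))**2 ≈ 6497.8)
(-6461 + G) - 22498 = (-6461 + (3873 + 1856*sqrt(2))) - 22498 = (-2588 + 1856*sqrt(2)) - 22498 = -25086 + 1856*sqrt(2)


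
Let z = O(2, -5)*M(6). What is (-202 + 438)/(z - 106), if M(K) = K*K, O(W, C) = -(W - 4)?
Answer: -118/17 ≈ -6.9412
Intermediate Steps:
O(W, C) = 4 - W (O(W, C) = -(-4 + W) = 4 - W)
M(K) = K**2
z = 72 (z = (4 - 1*2)*6**2 = (4 - 2)*36 = 2*36 = 72)
(-202 + 438)/(z - 106) = (-202 + 438)/(72 - 106) = 236/(-34) = 236*(-1/34) = -118/17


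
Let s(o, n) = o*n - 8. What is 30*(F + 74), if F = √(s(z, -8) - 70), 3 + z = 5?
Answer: 2220 + 30*I*√94 ≈ 2220.0 + 290.86*I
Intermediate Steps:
z = 2 (z = -3 + 5 = 2)
s(o, n) = -8 + n*o (s(o, n) = n*o - 8 = -8 + n*o)
F = I*√94 (F = √((-8 - 8*2) - 70) = √((-8 - 16) - 70) = √(-24 - 70) = √(-94) = I*√94 ≈ 9.6954*I)
30*(F + 74) = 30*(I*√94 + 74) = 30*(74 + I*√94) = 2220 + 30*I*√94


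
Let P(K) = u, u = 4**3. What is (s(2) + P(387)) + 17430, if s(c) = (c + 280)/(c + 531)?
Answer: 9324584/533 ≈ 17495.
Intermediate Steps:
s(c) = (280 + c)/(531 + c)
u = 64
P(K) = 64
(s(2) + P(387)) + 17430 = ((280 + 2)/(531 + 2) + 64) + 17430 = (282/533 + 64) + 17430 = 34394/533 + 17430 = 9324584/533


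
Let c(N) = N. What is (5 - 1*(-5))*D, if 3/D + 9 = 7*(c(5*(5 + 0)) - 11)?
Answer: 30/89 ≈ 0.33708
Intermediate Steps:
D = 3/89 (D = 3/(-9 + 7*(5*(5 + 0) - 11)) = 3/(-9 + 7*(5*5 - 11)) = 3/(-9 + 7*(25 - 11)) = 3/(-9 + 7*14) = 3/(-9 + 98) = 3/89 ≈ 0.033708)
(5 - 1*(-5))*D = (5 - 1*(-5))*(3/89) = (5 + 5)*(3/89) = 10*(3/89) = 30/89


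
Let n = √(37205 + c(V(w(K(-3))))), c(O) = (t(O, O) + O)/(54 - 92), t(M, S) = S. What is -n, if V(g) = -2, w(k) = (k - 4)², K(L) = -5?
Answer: -√13431043/19 ≈ -192.89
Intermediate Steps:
w(k) = (-4 + k)²
c(O) = -O/19 (c(O) = (O + O)/(54 - 92) = (2*O)/(-38) = (2*O)*(-1/38) = -O/19)
n = √13431043/19 (n = √(37205 - 1/19*(-2)) = √(37205 + 2/19) = √(706897/19) = √13431043/19 ≈ 192.89)
-n = -√13431043/19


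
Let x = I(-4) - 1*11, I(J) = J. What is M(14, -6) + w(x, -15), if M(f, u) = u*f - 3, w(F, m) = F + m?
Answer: -117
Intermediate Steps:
x = -15 (x = -4 - 1*11 = -4 - 11 = -15)
M(f, u) = -3 + f*u (M(f, u) = f*u - 3 = -3 + f*u)
M(14, -6) + w(x, -15) = (-3 + 14*(-6)) + (-15 - 15) = (-3 - 84) - 30 = -87 - 30 = -117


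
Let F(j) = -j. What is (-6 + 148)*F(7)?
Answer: -994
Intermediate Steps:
(-6 + 148)*F(7) = (-6 + 148)*(-1*7) = 142*(-7) = -994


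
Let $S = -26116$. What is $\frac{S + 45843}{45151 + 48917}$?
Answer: $\frac{19727}{94068} \approx 0.20971$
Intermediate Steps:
$\frac{S + 45843}{45151 + 48917} = \frac{-26116 + 45843}{45151 + 48917} = \frac{19727}{94068}$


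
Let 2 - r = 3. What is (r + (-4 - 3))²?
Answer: 64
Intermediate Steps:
r = -1 (r = 2 - 1*3 = 2 - 3 = -1)
(r + (-4 - 3))² = (-1 + (-4 - 3))² = (-1 - 7)² = (-8)² = 64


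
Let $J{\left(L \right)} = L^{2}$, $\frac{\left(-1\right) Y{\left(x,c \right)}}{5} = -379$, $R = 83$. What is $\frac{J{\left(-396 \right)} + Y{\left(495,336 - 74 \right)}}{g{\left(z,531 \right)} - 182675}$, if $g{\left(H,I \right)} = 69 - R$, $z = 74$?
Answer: $- \frac{158711}{182689} \approx -0.86875$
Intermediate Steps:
$Y{\left(x,c \right)} = 1895$ ($Y{\left(x,c \right)} = \left(-5\right) \left(-379\right) = 1895$)
$g{\left(H,I \right)} = -14$ ($g{\left(H,I \right)} = 69 - 83 = -14$)
$\frac{J{\left(-396 \right)} + Y{\left(495,336 - 74 \right)}}{g{\left(z,531 \right)} - 182675} = \frac{\left(-396\right)^{2} + 1895}{-14 - 182675} = \frac{156816 + 1895}{-182689} = 158711 \left(- \frac{1}{182689}\right) = - \frac{158711}{182689}$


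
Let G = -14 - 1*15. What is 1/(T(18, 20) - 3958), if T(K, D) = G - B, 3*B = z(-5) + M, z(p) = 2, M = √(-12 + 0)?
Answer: -35889/143113381 + 6*I*√3/143113381 ≈ -0.00025077 + 7.2616e-8*I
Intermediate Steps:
M = 2*I*√3 (M = √(-12) = 2*I*√3 ≈ 3.4641*I)
B = ⅔ + 2*I*√3/3 (B = (2 + 2*I*√3)/3 = ⅔ + 2*I*√3/3 ≈ 0.66667 + 1.1547*I)
G = -29 (G = -14 - 15 = -29)
T(K, D) = -89/3 - 2*I*√3/3 (T(K, D) = -29 - (⅔ + 2*I*√3/3) = -29 + (-⅔ - 2*I*√3/3) = -89/3 - 2*I*√3/3)
1/(T(18, 20) - 3958) = 1/((-89/3 - 2*I*√3/3) - 3958) = 1/(-11963/3 - 2*I*√3/3)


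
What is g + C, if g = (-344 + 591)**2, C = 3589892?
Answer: 3650901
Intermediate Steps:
g = 61009 (g = 247**2 = 61009)
g + C = 61009 + 3589892 = 3650901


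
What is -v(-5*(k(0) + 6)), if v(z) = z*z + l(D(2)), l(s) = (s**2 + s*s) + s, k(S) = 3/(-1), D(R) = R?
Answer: -235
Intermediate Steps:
k(S) = -3 (k(S) = 3*(-1) = -3)
l(s) = s + 2*s**2 (l(s) = (s**2 + s**2) + s = 2*s**2 + s = s + 2*s**2)
v(z) = 10 + z**2 (v(z) = z*z + 2*(1 + 2*2) = z**2 + 2*(1 + 4) = z**2 + 2*5 = z**2 + 10 = 10 + z**2)
-v(-5*(k(0) + 6)) = -(10 + (-5*(-3 + 6))**2) = -(10 + (-5*3)**2) = -(10 + (-15)**2) = -(10 + 225) = -1*235 = -235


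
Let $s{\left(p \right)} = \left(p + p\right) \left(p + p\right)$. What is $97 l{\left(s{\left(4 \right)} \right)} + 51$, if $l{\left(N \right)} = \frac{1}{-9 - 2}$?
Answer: $\frac{464}{11} \approx 42.182$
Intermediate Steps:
$s{\left(p \right)} = 4 p^{2}$ ($s{\left(p \right)} = 2 p 2 p = 4 p^{2}$)
$l{\left(N \right)} = - \frac{1}{11}$ ($l{\left(N \right)} = \frac{1}{-11} = - \frac{1}{11}$)
$97 l{\left(s{\left(4 \right)} \right)} + 51 = 97 \left(- \frac{1}{11}\right) + 51 = - \frac{97}{11} + 51 = \frac{464}{11}$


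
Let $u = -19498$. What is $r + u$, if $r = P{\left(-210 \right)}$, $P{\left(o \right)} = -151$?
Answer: $-19649$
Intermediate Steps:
$r = -151$
$r + u = -151 - 19498 = -19649$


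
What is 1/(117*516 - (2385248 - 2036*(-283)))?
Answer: -1/2901064 ≈ -3.4470e-7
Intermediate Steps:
1/(117*516 - (2385248 - 2036*(-283))) = 1/(60372 - (2385248 - 1*(-576188))) = 1/(60372 - (2385248 + 576188)) = 1/(60372 - 1*2961436) = 1/(60372 - 2961436) = 1/(-2901064) = -1/2901064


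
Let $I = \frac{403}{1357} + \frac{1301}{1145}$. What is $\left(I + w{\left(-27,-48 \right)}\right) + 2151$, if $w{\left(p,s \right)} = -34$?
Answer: $\frac{3291547397}{1553765} \approx 2118.4$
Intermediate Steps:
$I = \frac{2226892}{1553765}$ ($I = 403 \cdot \frac{1}{1357} + 1301 \cdot \frac{1}{1145} = \frac{403}{1357} + \frac{1301}{1145} = \frac{2226892}{1553765} \approx 1.4332$)
$\left(I + w{\left(-27,-48 \right)}\right) + 2151 = \left(\frac{2226892}{1553765} - 34\right) + 2151 = - \frac{50601118}{1553765} + 2151 = \frac{3291547397}{1553765}$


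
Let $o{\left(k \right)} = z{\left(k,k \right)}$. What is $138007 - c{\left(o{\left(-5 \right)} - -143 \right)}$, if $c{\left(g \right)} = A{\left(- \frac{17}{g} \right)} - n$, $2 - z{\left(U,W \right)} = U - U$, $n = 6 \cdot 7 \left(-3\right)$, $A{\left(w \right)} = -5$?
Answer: $137886$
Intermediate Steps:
$n = -126$ ($n = 42 \left(-3\right) = -126$)
$z{\left(U,W \right)} = 2$ ($z{\left(U,W \right)} = 2 - \left(U - U\right) = 2 - 0 = 2 + 0 = 2$)
$o{\left(k \right)} = 2$
$c{\left(g \right)} = 121$ ($c{\left(g \right)} = -5 - -126 = -5 + 126 = 121$)
$138007 - c{\left(o{\left(-5 \right)} - -143 \right)} = 138007 - 121 = 137886$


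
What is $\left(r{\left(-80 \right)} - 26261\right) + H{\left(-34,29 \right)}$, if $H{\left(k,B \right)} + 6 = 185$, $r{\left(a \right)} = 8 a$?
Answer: $-26722$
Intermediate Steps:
$H{\left(k,B \right)} = 179$ ($H{\left(k,B \right)} = -6 + 185 = 179$)
$\left(r{\left(-80 \right)} - 26261\right) + H{\left(-34,29 \right)} = \left(8 \left(-80\right) - 26261\right) + 179 = \left(-640 - 26261\right) + 179 = -26901 + 179 = -26722$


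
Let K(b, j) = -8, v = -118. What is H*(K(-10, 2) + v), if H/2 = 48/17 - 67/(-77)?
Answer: -174060/187 ≈ -930.80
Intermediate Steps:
H = 9670/1309 (H = 2*(48/17 - 67/(-77)) = 2*(48*(1/17) - 67*(-1/77)) = 2*(48/17 + 67/77) = 2*(4835/1309) = 9670/1309 ≈ 7.3873)
H*(K(-10, 2) + v) = 9670*(-8 - 118)/1309 = (9670/1309)*(-126) = -174060/187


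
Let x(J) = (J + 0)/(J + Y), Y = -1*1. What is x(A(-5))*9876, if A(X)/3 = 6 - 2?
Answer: 118512/11 ≈ 10774.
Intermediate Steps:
Y = -1
A(X) = 12 (A(X) = 3*(6 - 2) = 3*4 = 12)
x(J) = J/(-1 + J) (x(J) = (J + 0)/(J - 1) = J/(-1 + J))
x(A(-5))*9876 = (12/(-1 + 12))*9876 = (12/11)*9876 = 118512/11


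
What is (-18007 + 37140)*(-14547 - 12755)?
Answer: -522369166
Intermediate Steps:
(-18007 + 37140)*(-14547 - 12755) = 19133*(-27302) = -522369166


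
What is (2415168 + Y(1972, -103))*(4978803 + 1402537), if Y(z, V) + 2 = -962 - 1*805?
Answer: 15400719574660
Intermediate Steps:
Y(z, V) = -1769 (Y(z, V) = -2 + (-962 - 1*805) = -2 + (-962 - 805) = -2 - 1767 = -1769)
(2415168 + Y(1972, -103))*(4978803 + 1402537) = (2415168 - 1769)*(4978803 + 1402537) = 2413399*6381340 = 15400719574660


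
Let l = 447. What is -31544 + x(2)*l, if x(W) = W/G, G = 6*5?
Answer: -157571/5 ≈ -31514.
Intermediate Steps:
G = 30
x(W) = W/30
-31544 + x(2)*l = -31544 + ((1/30)*2)*447 = -31544 + (1/15)*447 = -31544 + 149/5 = -157571/5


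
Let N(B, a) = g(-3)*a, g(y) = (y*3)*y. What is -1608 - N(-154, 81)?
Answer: -3795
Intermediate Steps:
g(y) = 3*y**2 (g(y) = (3*y)*y = 3*y**2)
N(B, a) = 27*a (N(B, a) = (3*(-3)**2)*a = (3*9)*a = 27*a)
-1608 - N(-154, 81) = -1608 - 27*81 = -1608 - 1*2187 = -1608 - 2187 = -3795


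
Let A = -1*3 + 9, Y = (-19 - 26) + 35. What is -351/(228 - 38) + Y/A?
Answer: -2003/570 ≈ -3.5140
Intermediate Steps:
Y = -10 (Y = -45 + 35 = -10)
A = 6 (A = -3 + 9 = 6)
-351/(228 - 38) + Y/A = -351/(228 - 38) - 10/6 = -351/190 - 10*⅙ = -351*1/190 - 5/3 = -351/190 - 5/3 = -2003/570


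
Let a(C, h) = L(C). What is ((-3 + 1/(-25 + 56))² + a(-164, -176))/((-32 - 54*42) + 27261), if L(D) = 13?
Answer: 20957/23987521 ≈ 0.00087366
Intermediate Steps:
a(C, h) = 13
((-3 + 1/(-25 + 56))² + a(-164, -176))/((-32 - 54*42) + 27261) = ((-3 + 1/(-25 + 56))² + 13)/((-32 - 54*42) + 27261) = ((-3 + 1/31)² + 13)/((-32 - 2268) + 27261) = ((-3 + 1/31)² + 13)/(-2300 + 27261) = ((-92/31)² + 13)/24961 = (8464/961 + 13)*(1/24961) = (20957/961)*(1/24961) = 20957/23987521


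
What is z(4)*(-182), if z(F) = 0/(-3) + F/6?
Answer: -364/3 ≈ -121.33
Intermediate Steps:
z(F) = F/6 (z(F) = 0*(-1/3) + F*(1/6) = 0 + F/6 = F/6)
z(4)*(-182) = ((1/6)*4)*(-182) = (2/3)*(-182) = -364/3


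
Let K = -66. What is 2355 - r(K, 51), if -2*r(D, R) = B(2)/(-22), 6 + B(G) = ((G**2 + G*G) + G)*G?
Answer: 51803/22 ≈ 2354.7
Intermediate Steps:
B(G) = -6 + G*(G + 2*G**2) (B(G) = -6 + ((G**2 + G*G) + G)*G = -6 + ((G**2 + G**2) + G)*G = -6 + (2*G**2 + G)*G = -6 + (G + 2*G**2)*G = -6 + G*(G + 2*G**2))
r(D, R) = 7/22 (r(D, R) = -(-6 + 2**2 + 2*2**3)/(2*(-22)) = -(-6 + 4 + 2*8)*(-1)/(2*22) = -(-6 + 4 + 16)*(-1)/(2*22) = -7*(-1)/22 = -1/2*(-7/11) = 7/22)
2355 - r(K, 51) = 2355 - 1*7/22 = 2355 - 7/22 = 51803/22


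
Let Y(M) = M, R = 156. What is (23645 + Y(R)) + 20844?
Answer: 44645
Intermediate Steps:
(23645 + Y(R)) + 20844 = (23645 + 156) + 20844 = 23801 + 20844 = 44645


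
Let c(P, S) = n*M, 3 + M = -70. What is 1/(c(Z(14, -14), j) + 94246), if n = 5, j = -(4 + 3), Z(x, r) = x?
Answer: 1/93881 ≈ 1.0652e-5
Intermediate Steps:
M = -73 (M = -3 - 70 = -73)
j = -7 (j = -1*7 = -7)
c(P, S) = -365 (c(P, S) = 5*(-73) = -365)
1/(c(Z(14, -14), j) + 94246) = 1/(-365 + 94246) = 1/93881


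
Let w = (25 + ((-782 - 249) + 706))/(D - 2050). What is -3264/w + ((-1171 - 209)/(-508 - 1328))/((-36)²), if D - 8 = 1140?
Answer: -48648768197/4957200 ≈ -9813.8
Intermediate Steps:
D = 1148 (D = 8 + 1140 = 1148)
w = 150/451 (w = (25 + ((-782 - 249) + 706))/(1148 - 2050) = (25 + (-1031 + 706))/(-902) = (25 - 325)*(-1/902) = -300*(-1/902) = 150/451 ≈ 0.33259)
-3264/w + ((-1171 - 209)/(-508 - 1328))/((-36)²) = -3264/150/451 + ((-1171 - 209)/(-508 - 1328))/((-36)²) = -3264*451/150 - 1380/(-1836)/1296 = -245344/25 - 1380*(-1/1836)*(1/1296) = -245344/25 + (115/153)*(1/1296) = -245344/25 + 115/198288 = -48648768197/4957200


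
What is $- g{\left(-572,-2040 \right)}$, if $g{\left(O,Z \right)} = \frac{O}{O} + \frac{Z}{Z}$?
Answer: $-2$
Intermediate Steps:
$g{\left(O,Z \right)} = 2$ ($g{\left(O,Z \right)} = 1 + 1 = 2$)
$- g{\left(-572,-2040 \right)} = \left(-1\right) 2 = -2$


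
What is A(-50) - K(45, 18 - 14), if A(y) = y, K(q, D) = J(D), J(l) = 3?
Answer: -53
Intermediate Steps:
K(q, D) = 3
A(-50) - K(45, 18 - 14) = -50 - 1*3 = -50 - 3 = -53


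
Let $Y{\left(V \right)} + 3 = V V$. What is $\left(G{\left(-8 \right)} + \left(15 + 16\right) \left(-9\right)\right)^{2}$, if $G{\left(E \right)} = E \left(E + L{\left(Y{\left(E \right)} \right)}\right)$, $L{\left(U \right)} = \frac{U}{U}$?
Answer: $49729$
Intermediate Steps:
$Y{\left(V \right)} = -3 + V^{2}$ ($Y{\left(V \right)} = -3 + V V = -3 + V^{2}$)
$L{\left(U \right)} = 1$
$G{\left(E \right)} = E \left(1 + E\right)$ ($G{\left(E \right)} = E \left(E + 1\right) = E \left(1 + E\right)$)
$\left(G{\left(-8 \right)} + \left(15 + 16\right) \left(-9\right)\right)^{2} = \left(- 8 \left(1 - 8\right) + \left(15 + 16\right) \left(-9\right)\right)^{2} = \left(\left(-8\right) \left(-7\right) + 31 \left(-9\right)\right)^{2} = \left(56 - 279\right)^{2} = \left(-223\right)^{2} = 49729$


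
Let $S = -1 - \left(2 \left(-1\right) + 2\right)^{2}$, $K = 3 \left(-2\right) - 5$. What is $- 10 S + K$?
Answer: $-1$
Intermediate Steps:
$K = -11$ ($K = -6 - 5 = -11$)
$S = -1$ ($S = -1 - \left(-2 + 2\right)^{2} = -1 - 0^{2} = -1 - 0 = -1 + 0 = -1$)
$- 10 S + K = \left(-10\right) \left(-1\right) - 11 = 10 - 11 = -1$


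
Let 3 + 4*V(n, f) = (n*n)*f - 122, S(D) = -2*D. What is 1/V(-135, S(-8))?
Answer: 4/291475 ≈ 1.3723e-5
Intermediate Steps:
V(n, f) = -125/4 + f*n²/4 (V(n, f) = -¾ + ((n*n)*f - 122)/4 = -¾ + (n²*f - 122)/4 = -¾ + (f*n² - 122)/4 = -¾ + (-122 + f*n²)/4 = -¾ + (-61/2 + f*n²/4) = -125/4 + f*n²/4)
1/V(-135, S(-8)) = 1/(-125/4 + (¼)*(-2*(-8))*(-135)²) = 1/(-125/4 + (¼)*16*18225) = 1/(-125/4 + 72900) = 1/(291475/4) = 4/291475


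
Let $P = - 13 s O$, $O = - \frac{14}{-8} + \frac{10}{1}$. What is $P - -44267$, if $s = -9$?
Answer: $\frac{182567}{4} \approx 45642.0$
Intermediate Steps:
$O = \frac{47}{4}$ ($O = \left(-14\right) \left(- \frac{1}{8}\right) + 10 \cdot 1 = \frac{7}{4} + 10 = \frac{47}{4} \approx 11.75$)
$P = \frac{5499}{4}$ ($P = \left(-13\right) \left(-9\right) \frac{47}{4} = 117 \cdot \frac{47}{4} = \frac{5499}{4} \approx 1374.8$)
$P - -44267 = \frac{5499}{4} - -44267 = \frac{5499}{4} + 44267 = \frac{182567}{4}$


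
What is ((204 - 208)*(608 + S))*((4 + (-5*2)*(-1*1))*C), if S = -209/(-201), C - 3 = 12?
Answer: -34276760/67 ≈ -5.1159e+5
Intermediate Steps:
C = 15 (C = 3 + 12 = 15)
S = 209/201 (S = -209*(-1/201) = 209/201 ≈ 1.0398)
((204 - 208)*(608 + S))*((4 + (-5*2)*(-1*1))*C) = ((204 - 208)*(608 + 209/201))*((4 + (-5*2)*(-1*1))*15) = (-4*122417/201)*((4 - 10*(-1))*15) = -489668*(4 + 10)*15/201 = -6855352*15/201 = -489668/201*210 = -34276760/67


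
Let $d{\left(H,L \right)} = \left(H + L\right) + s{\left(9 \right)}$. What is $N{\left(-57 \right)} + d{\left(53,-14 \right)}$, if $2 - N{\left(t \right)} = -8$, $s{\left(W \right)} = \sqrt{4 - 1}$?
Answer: $49 + \sqrt{3} \approx 50.732$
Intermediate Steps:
$s{\left(W \right)} = \sqrt{3}$
$N{\left(t \right)} = 10$ ($N{\left(t \right)} = 2 - -8 = 2 + 8 = 10$)
$d{\left(H,L \right)} = H + L + \sqrt{3}$ ($d{\left(H,L \right)} = \left(H + L\right) + \sqrt{3} = H + L + \sqrt{3}$)
$N{\left(-57 \right)} + d{\left(53,-14 \right)} = 10 + \left(53 - 14 + \sqrt{3}\right) = 10 + \left(39 + \sqrt{3}\right) = 49 + \sqrt{3}$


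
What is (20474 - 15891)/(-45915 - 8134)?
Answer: -4583/54049 ≈ -0.084793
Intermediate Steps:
(20474 - 15891)/(-45915 - 8134) = 4583/(-54049) = 4583*(-1/54049) = -4583/54049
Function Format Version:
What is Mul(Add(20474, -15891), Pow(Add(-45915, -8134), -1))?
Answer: Rational(-4583, 54049) ≈ -0.084793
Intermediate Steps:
Mul(Add(20474, -15891), Pow(Add(-45915, -8134), -1)) = Mul(4583, Pow(-54049, -1)) = Mul(4583, Rational(-1, 54049)) = Rational(-4583, 54049)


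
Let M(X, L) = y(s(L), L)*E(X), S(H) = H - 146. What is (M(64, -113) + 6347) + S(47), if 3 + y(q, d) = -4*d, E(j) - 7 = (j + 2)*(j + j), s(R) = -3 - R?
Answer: 3802543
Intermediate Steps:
E(j) = 7 + 2*j*(2 + j) (E(j) = 7 + (j + 2)*(j + j) = 7 + (2 + j)*(2*j) = 7 + 2*j*(2 + j))
y(q, d) = -3 - 4*d
S(H) = -146 + H
M(X, L) = (-3 - 4*L)*(7 + 2*X² + 4*X)
(M(64, -113) + 6347) + S(47) = (-(3 + 4*(-113))*(7 + 2*64² + 4*64) + 6347) + (-146 + 47) = (-(3 - 452)*(7 + 2*4096 + 256) + 6347) - 99 = (-1*(-449)*(7 + 8192 + 256) + 6347) - 99 = (-1*(-449)*8455 + 6347) - 99 = (3796295 + 6347) - 99 = 3802642 - 99 = 3802543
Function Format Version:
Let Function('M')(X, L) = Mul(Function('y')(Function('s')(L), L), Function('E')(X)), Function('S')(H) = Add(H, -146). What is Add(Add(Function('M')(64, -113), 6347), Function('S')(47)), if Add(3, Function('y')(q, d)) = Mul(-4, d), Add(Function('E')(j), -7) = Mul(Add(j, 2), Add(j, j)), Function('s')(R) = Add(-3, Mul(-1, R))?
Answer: 3802543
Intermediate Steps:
Function('E')(j) = Add(7, Mul(2, j, Add(2, j))) (Function('E')(j) = Add(7, Mul(Add(j, 2), Add(j, j))) = Add(7, Mul(Add(2, j), Mul(2, j))) = Add(7, Mul(2, j, Add(2, j))))
Function('y')(q, d) = Add(-3, Mul(-4, d))
Function('S')(H) = Add(-146, H)
Function('M')(X, L) = Mul(Add(-3, Mul(-4, L)), Add(7, Mul(2, Pow(X, 2)), Mul(4, X)))
Add(Add(Function('M')(64, -113), 6347), Function('S')(47)) = Add(Add(Mul(-1, Add(3, Mul(4, -113)), Add(7, Mul(2, Pow(64, 2)), Mul(4, 64))), 6347), Add(-146, 47)) = Add(Add(Mul(-1, Add(3, -452), Add(7, Mul(2, 4096), 256)), 6347), -99) = Add(Add(Mul(-1, -449, Add(7, 8192, 256)), 6347), -99) = Add(Add(Mul(-1, -449, 8455), 6347), -99) = Add(Add(3796295, 6347), -99) = Add(3802642, -99) = 3802543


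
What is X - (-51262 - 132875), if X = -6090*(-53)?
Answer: 506907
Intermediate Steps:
X = 322770
X - (-51262 - 132875) = 322770 - (-51262 - 132875) = 322770 - 1*(-184137) = 322770 + 184137 = 506907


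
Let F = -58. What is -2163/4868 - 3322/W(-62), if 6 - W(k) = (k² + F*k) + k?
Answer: 56465/8971724 ≈ 0.0062937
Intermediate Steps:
W(k) = 6 - k² + 57*k (W(k) = 6 - ((k² - 58*k) + k) = 6 - (k² - 57*k) = 6 + (-k² + 57*k) = 6 - k² + 57*k)
-2163/4868 - 3322/W(-62) = -2163/4868 - 3322/(6 - 1*(-62)² + 57*(-62)) = -2163*1/4868 - 3322/(6 - 1*3844 - 3534) = -2163/4868 - 3322/(6 - 3844 - 3534) = -2163/4868 - 3322/(-7372) = -2163/4868 - 3322*(-1/7372) = -2163/4868 + 1661/3686 = 56465/8971724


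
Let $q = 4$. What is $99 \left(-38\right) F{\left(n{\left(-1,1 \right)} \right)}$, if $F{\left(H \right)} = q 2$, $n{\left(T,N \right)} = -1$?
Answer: $-30096$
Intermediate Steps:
$F{\left(H \right)} = 8$ ($F{\left(H \right)} = 4 \cdot 2 = 8$)
$99 \left(-38\right) F{\left(n{\left(-1,1 \right)} \right)} = 99 \left(-38\right) 8 = \left(-3762\right) 8 = -30096$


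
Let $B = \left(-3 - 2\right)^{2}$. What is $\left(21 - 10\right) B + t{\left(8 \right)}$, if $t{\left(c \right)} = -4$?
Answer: $271$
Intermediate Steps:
$B = 25$ ($B = \left(-5\right)^{2} = 25$)
$\left(21 - 10\right) B + t{\left(8 \right)} = \left(21 - 10\right) 25 - 4 = 11 \cdot 25 - 4 = 275 - 4 = 271$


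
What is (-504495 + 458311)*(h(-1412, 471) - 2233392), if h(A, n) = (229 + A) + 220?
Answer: 103191451320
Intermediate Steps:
h(A, n) = 449 + A
(-504495 + 458311)*(h(-1412, 471) - 2233392) = (-504495 + 458311)*((449 - 1412) - 2233392) = -46184*(-963 - 2233392) = -46184*(-2234355) = 103191451320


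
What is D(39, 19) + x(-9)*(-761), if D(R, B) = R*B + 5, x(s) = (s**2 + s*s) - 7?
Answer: -117209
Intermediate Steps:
x(s) = -7 + 2*s**2 (x(s) = (s**2 + s**2) - 7 = 2*s**2 - 7 = -7 + 2*s**2)
D(R, B) = 5 + B*R (D(R, B) = B*R + 5 = 5 + B*R)
D(39, 19) + x(-9)*(-761) = (5 + 19*39) + (-7 + 2*(-9)**2)*(-761) = (5 + 741) + (-7 + 2*81)*(-761) = 746 + (-7 + 162)*(-761) = 746 + 155*(-761) = 746 - 117955 = -117209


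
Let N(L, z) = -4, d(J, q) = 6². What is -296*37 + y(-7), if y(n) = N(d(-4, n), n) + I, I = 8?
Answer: -10948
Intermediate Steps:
d(J, q) = 36
y(n) = 4 (y(n) = -4 + 8 = 4)
-296*37 + y(-7) = -296*37 + 4 = -10952 + 4 = -10948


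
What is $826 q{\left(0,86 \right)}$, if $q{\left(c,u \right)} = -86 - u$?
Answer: $-142072$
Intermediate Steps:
$826 q{\left(0,86 \right)} = 826 \left(-86 - 86\right) = 826 \left(-172\right) = -142072$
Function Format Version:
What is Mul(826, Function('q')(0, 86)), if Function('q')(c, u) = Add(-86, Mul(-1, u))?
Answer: -142072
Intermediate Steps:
Mul(826, Function('q')(0, 86)) = Mul(826, Add(-86, Mul(-1, 86))) = Mul(826, Add(-86, -86)) = Mul(826, -172) = -142072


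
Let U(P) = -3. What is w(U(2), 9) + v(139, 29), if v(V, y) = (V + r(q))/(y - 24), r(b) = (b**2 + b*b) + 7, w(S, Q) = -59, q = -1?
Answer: -147/5 ≈ -29.400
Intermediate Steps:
r(b) = 7 + 2*b**2 (r(b) = (b**2 + b**2) + 7 = 2*b**2 + 7 = 7 + 2*b**2)
v(V, y) = (9 + V)/(-24 + y) (v(V, y) = (V + (7 + 2*(-1)**2))/(y - 24) = (V + (7 + 2*1))/(-24 + y) = (V + (7 + 2))/(-24 + y) = (V + 9)/(-24 + y) = (9 + V)/(-24 + y))
w(U(2), 9) + v(139, 29) = -59 + (9 + 139)/(-24 + 29) = -59 + 148/5 = -147/5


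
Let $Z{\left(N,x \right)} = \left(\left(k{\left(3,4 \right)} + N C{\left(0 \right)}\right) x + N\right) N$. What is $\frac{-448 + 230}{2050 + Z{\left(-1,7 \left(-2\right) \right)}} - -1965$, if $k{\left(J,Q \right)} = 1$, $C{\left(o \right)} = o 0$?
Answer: $\frac{4057507}{2065} \approx 1964.9$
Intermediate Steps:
$C{\left(o \right)} = 0$
$Z{\left(N,x \right)} = N \left(N + x\right)$ ($Z{\left(N,x \right)} = \left(\left(1 + N 0\right) x + N\right) N = \left(\left(1 + 0\right) x + N\right) N = \left(1 x + N\right) N = \left(x + N\right) N = \left(N + x\right) N = N \left(N + x\right)$)
$\frac{-448 + 230}{2050 + Z{\left(-1,7 \left(-2\right) \right)}} - -1965 = \frac{-448 + 230}{2050 - \left(-1 + 7 \left(-2\right)\right)} - -1965 = - \frac{218}{2050 - \left(-1 - 14\right)} + 1965 = - \frac{218}{2050 - -15} + 1965 = - \frac{218}{2050 + 15} + 1965 = - \frac{218}{2065} + 1965 = \frac{4057507}{2065}$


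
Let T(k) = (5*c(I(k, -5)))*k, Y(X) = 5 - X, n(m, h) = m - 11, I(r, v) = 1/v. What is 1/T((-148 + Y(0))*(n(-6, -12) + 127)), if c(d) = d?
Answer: 1/15730 ≈ 6.3573e-5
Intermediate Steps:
n(m, h) = -11 + m
T(k) = -k (T(k) = (5/(-5))*k = (5*(-⅕))*k = -k)
1/T((-148 + Y(0))*(n(-6, -12) + 127)) = 1/(-(-148 + (5 - 1*0))*((-11 - 6) + 127)) = 1/(-(-148 + (5 + 0))*(-17 + 127)) = 1/(-(-148 + 5)*110) = 1/(-(-143)*110) = 1/(-1*(-15730)) = 1/15730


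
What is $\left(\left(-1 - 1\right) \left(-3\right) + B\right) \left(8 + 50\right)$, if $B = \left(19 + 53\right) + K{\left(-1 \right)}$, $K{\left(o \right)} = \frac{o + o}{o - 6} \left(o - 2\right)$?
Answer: $\frac{31320}{7} \approx 4474.3$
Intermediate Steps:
$K{\left(o \right)} = \frac{2 o \left(-2 + o\right)}{-6 + o}$ ($K{\left(o \right)} = \frac{2 o}{-6 + o} \left(-2 + o\right) = \frac{2 o \left(-2 + o\right)}{-6 + o}$)
$B = \frac{498}{7}$ ($B = \left(19 + 53\right) + 2 \left(-1\right) \frac{1}{-6 - 1} \left(-2 - 1\right) = 72 + 2 \left(-1\right) \frac{1}{-7} \left(-3\right) = 72 + 2 \left(-1\right) \left(- \frac{1}{7}\right) \left(-3\right) = 72 - \frac{6}{7} = \frac{498}{7} \approx 71.143$)
$\left(\left(-1 - 1\right) \left(-3\right) + B\right) \left(8 + 50\right) = \left(\left(-1 - 1\right) \left(-3\right) + \frac{498}{7}\right) \left(8 + 50\right) = \left(\left(-2\right) \left(-3\right) + \frac{498}{7}\right) 58 = \left(6 + \frac{498}{7}\right) 58 = \frac{540}{7} \cdot 58 = \frac{31320}{7}$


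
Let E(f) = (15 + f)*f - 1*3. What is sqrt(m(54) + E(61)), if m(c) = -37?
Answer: 2*sqrt(1149) ≈ 67.794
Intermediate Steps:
E(f) = -3 + f*(15 + f) (E(f) = f*(15 + f) - 3 = -3 + f*(15 + f))
sqrt(m(54) + E(61)) = sqrt(-37 + (-3 + 61**2 + 15*61)) = sqrt(-37 + (-3 + 3721 + 915)) = sqrt(-37 + 4633) = sqrt(4596) = 2*sqrt(1149)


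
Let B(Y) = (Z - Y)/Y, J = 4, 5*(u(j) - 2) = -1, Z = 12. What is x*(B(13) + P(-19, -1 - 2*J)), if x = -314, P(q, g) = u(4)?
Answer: -35168/65 ≈ -541.05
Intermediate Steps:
u(j) = 9/5 (u(j) = 2 + (⅕)*(-1) = 2 - ⅕ = 9/5)
P(q, g) = 9/5
B(Y) = (12 - Y)/Y
x*(B(13) + P(-19, -1 - 2*J)) = -314*((12 - 1*13)/13 + 9/5) = -314*((12 - 13)/13 + 9/5) = -314*((1/13)*(-1) + 9/5) = -314*(-1/13 + 9/5) = -314*112/65 = -35168/65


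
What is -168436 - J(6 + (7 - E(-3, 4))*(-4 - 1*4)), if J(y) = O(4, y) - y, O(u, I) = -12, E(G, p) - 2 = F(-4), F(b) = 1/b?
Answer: -168460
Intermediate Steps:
F(b) = 1/b
E(G, p) = 7/4 (E(G, p) = 2 + 1/(-4) = 2 - 1/4 = 7/4)
J(y) = -12 - y
-168436 - J(6 + (7 - E(-3, 4))*(-4 - 1*4)) = -168436 - (-12 - (6 + (7 - 1*7/4)*(-4 - 1*4))) = -168436 - (-12 - (6 + (7 - 7/4)*(-4 - 4))) = -168436 - (-12 - (6 + (21/4)*(-8))) = -168436 - (-12 - (6 - 42)) = -168436 - (-12 - 1*(-36)) = -168436 - (-12 + 36) = -168436 - 1*24 = -168436 - 24 = -168460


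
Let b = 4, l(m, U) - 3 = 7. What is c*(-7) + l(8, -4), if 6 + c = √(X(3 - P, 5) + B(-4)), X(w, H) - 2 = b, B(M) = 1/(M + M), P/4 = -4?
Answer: 52 - 7*√94/4 ≈ 35.033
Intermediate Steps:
l(m, U) = 10 (l(m, U) = 3 + 7 = 10)
P = -16 (P = 4*(-4) = -16)
B(M) = 1/(2*M)
X(w, H) = 6 (X(w, H) = 2 + 4 = 6)
c = -6 + √94/4 (c = -6 + √(6 + (½)/(-4)) = -6 + √(6 + (½)*(-¼)) = -6 + √(6 - ⅛) = -6 + √(47/8) = -6 + √94/4 ≈ -3.5762)
c*(-7) + l(8, -4) = (-6 + √94/4)*(-7) + 10 = (42 - 7*√94/4) + 10 = 52 - 7*√94/4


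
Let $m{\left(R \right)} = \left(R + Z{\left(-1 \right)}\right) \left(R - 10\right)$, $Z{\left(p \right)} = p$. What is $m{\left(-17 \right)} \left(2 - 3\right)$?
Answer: $-486$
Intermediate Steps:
$m{\left(R \right)} = \left(-1 + R\right) \left(-10 + R\right)$ ($m{\left(R \right)} = \left(R - 1\right) \left(R - 10\right) = \left(-1 + R\right) \left(-10 + R\right)$)
$m{\left(-17 \right)} \left(2 - 3\right) = \left(10 + \left(-17\right)^{2} - -187\right) \left(2 - 3\right) = \left(10 + 289 + 187\right) \left(-1\right) = 486 \left(-1\right) = -486$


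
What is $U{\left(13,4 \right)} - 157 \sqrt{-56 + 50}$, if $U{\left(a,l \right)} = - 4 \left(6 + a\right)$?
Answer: $-76 - 157 i \sqrt{6} \approx -76.0 - 384.57 i$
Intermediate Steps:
$U{\left(a,l \right)} = -24 - 4 a$
$U{\left(13,4 \right)} - 157 \sqrt{-56 + 50} = \left(-24 - 52\right) - 157 \sqrt{-56 + 50} = \left(-24 - 52\right) - 157 \sqrt{-6} = -76 - 157 i \sqrt{6}$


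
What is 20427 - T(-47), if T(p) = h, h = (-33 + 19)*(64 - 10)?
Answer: 21183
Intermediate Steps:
h = -756 (h = -14*54 = -756)
T(p) = -756
20427 - T(-47) = 20427 - 1*(-756) = 20427 + 756 = 21183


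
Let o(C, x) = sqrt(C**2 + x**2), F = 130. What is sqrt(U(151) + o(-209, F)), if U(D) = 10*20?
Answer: sqrt(200 + sqrt(60581)) ≈ 21.122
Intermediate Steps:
U(D) = 200
sqrt(U(151) + o(-209, F)) = sqrt(200 + sqrt((-209)**2 + 130**2)) = sqrt(200 + sqrt(43681 + 16900)) = sqrt(200 + sqrt(60581))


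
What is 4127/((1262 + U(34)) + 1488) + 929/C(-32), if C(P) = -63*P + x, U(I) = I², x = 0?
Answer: 94831/62496 ≈ 1.5174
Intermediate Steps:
C(P) = -63*P (C(P) = -63*P + 0 = -63*P)
4127/((1262 + U(34)) + 1488) + 929/C(-32) = 4127/((1262 + 34²) + 1488) + 929/((-63*(-32))) = 4127/((1262 + 1156) + 1488) + 929/2016 = 4127/(2418 + 1488) + 929*(1/2016) = 4127/3906 + 929/2016 = 94831/62496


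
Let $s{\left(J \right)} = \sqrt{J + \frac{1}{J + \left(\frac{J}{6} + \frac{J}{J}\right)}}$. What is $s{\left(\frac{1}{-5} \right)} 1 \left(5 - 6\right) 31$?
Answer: $- \frac{31 \sqrt{14605}}{115} \approx -32.577$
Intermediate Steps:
$s{\left(J \right)} = \sqrt{J + \frac{1}{1 + \frac{7 J}{6}}}$ ($s{\left(J \right)} = \sqrt{J + \frac{1}{J + \left(J \frac{1}{6} + 1\right)}} = \sqrt{J + \frac{1}{J + \left(\frac{J}{6} + 1\right)}} = \sqrt{J + \frac{1}{J + \left(1 + \frac{J}{6}\right)}} = \sqrt{J + \frac{1}{1 + \frac{7 J}{6}}}$)
$s{\left(\frac{1}{-5} \right)} 1 \left(5 - 6\right) 31 = \sqrt{\frac{6 + \frac{6 + \frac{7}{-5}}{-5}}{6 + \frac{7}{-5}}} \cdot 1 \left(5 - 6\right) 31 = \sqrt{\frac{6 - \frac{6 + 7 \left(- \frac{1}{5}\right)}{5}}{6 + 7 \left(- \frac{1}{5}\right)}} 1 \left(\left(-1\right) 31\right) = \sqrt{\frac{6 - \frac{6 - \frac{7}{5}}{5}}{6 - \frac{7}{5}}} \cdot 1 \left(-31\right) = \sqrt{\frac{6 - \frac{23}{25}}{\frac{23}{5}}} \cdot 1 \left(-31\right) = \sqrt{\frac{5 \left(6 - \frac{23}{25}\right)}{23}} \cdot 1 \left(-31\right) = \sqrt{\frac{5}{23} \cdot \frac{127}{25}} \cdot 1 \left(-31\right) = \sqrt{\frac{127}{115}} \cdot 1 \left(-31\right) = \frac{\sqrt{14605}}{115} \cdot 1 \left(-31\right) = \frac{\sqrt{14605}}{115} \left(-31\right) = - \frac{31 \sqrt{14605}}{115}$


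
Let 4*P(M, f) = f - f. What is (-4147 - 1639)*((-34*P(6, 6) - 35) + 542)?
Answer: -2933502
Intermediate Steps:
P(M, f) = 0 (P(M, f) = (f - f)/4 = (1/4)*0 = 0)
(-4147 - 1639)*((-34*P(6, 6) - 35) + 542) = (-4147 - 1639)*((-34*0 - 35) + 542) = -5786*((0 - 35) + 542) = -5786*(-35 + 542) = -5786*507 = -2933502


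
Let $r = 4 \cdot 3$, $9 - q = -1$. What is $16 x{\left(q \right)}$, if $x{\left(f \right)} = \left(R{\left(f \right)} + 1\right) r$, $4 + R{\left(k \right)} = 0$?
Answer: $-576$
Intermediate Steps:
$q = 10$ ($q = 9 - -1 = 9 + 1 = 10$)
$R{\left(k \right)} = -4$ ($R{\left(k \right)} = -4 + 0 = -4$)
$r = 12$
$x{\left(f \right)} = -36$ ($x{\left(f \right)} = \left(-4 + 1\right) 12 = \left(-3\right) 12 = -36$)
$16 x{\left(q \right)} = 16 \left(-36\right) = -576$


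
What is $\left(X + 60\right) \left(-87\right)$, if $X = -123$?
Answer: $5481$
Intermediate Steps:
$\left(X + 60\right) \left(-87\right) = \left(-123 + 60\right) \left(-87\right) = \left(-63\right) \left(-87\right) = 5481$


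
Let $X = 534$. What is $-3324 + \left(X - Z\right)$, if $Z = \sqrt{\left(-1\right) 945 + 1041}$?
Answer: $-2790 - 4 \sqrt{6} \approx -2799.8$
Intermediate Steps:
$Z = 4 \sqrt{6}$ ($Z = \sqrt{-945 + 1041} = \sqrt{96} = 4 \sqrt{6} \approx 9.798$)
$-3324 + \left(X - Z\right) = -3324 + \left(534 - 4 \sqrt{6}\right) = -2790 - 4 \sqrt{6}$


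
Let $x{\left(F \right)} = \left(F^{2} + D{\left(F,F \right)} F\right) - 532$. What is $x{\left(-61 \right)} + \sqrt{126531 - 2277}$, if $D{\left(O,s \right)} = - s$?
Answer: $-532 + 9 \sqrt{1534} \approx -179.5$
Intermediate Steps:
$x{\left(F \right)} = -532$ ($x{\left(F \right)} = \left(F^{2} + - F F\right) - 532 = \left(F^{2} - F^{2}\right) - 532 = 0 - 532 = -532$)
$x{\left(-61 \right)} + \sqrt{126531 - 2277} = -532 + \sqrt{126531 - 2277} = -532 + \sqrt{124254} = -532 + 9 \sqrt{1534}$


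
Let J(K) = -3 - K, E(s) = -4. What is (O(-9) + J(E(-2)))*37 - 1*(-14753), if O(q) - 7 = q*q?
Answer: 18046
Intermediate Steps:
O(q) = 7 + q² (O(q) = 7 + q*q = 7 + q²)
(O(-9) + J(E(-2)))*37 - 1*(-14753) = ((7 + (-9)²) + (-3 - 1*(-4)))*37 - 1*(-14753) = ((7 + 81) + (-3 + 4))*37 + 14753 = (88 + 1)*37 + 14753 = 89*37 + 14753 = 3293 + 14753 = 18046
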